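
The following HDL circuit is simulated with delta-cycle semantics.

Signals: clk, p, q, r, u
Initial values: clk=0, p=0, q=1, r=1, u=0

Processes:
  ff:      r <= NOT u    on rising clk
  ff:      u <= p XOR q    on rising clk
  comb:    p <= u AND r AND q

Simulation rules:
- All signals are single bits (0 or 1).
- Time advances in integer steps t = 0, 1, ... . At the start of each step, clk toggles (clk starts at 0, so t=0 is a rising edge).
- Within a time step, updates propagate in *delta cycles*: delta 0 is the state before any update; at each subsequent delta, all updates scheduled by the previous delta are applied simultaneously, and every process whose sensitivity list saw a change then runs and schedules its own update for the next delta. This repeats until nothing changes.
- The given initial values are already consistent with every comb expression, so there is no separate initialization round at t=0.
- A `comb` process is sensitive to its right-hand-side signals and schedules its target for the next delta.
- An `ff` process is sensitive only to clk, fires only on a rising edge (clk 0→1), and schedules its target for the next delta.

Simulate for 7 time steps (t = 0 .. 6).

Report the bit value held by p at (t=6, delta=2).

[bits: r,p,clk,u,q]
t=0: Δ0=10001 Δ1=10101 Δ2=10111 Δ3=11111 | 3Δ
t=1: Δ0=11111 Δ1=11011 | 1Δ
t=2: Δ0=11011 Δ1=11111 Δ2=01101 Δ3=00101 | 3Δ
t=3: Δ0=00101 Δ1=00001 | 1Δ
t=4: Δ0=00001 Δ1=00101 Δ2=10111 Δ3=11111 | 3Δ
t=5: Δ0=11111 Δ1=11011 | 1Δ
t=6: Δ0=11011 Δ1=11111 Δ2=01101 Δ3=00101 | 3Δ

1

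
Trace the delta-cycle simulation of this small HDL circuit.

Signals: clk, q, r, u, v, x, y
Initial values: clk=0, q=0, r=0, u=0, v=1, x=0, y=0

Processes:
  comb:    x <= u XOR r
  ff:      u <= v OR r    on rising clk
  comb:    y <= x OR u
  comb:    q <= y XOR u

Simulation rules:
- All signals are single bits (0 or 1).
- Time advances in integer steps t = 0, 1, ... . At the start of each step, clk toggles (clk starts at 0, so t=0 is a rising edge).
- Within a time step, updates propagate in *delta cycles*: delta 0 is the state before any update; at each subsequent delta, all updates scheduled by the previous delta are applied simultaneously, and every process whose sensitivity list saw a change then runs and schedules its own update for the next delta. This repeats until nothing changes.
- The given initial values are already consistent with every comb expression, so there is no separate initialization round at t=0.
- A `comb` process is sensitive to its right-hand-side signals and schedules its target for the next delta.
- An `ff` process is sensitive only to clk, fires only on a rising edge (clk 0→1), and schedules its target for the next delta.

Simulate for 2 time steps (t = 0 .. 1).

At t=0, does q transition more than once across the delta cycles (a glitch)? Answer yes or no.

t0.Δ0 u=0 r=0 y=0 x=0 q=0 v=1 clk=0
t0.Δ1 u=0 r=0 y=0 x=0 q=0 v=1 clk=1
t0.Δ2 u=1 r=0 y=0 x=0 q=0 v=1 clk=1
t0.Δ3 u=1 r=0 y=1 x=1 q=1 v=1 clk=1
t0.Δ4 u=1 r=0 y=1 x=1 q=0 v=1 clk=1
t1.Δ0 u=1 r=0 y=1 x=1 q=0 v=1 clk=1
t1.Δ1 u=1 r=0 y=1 x=1 q=0 v=1 clk=0

yes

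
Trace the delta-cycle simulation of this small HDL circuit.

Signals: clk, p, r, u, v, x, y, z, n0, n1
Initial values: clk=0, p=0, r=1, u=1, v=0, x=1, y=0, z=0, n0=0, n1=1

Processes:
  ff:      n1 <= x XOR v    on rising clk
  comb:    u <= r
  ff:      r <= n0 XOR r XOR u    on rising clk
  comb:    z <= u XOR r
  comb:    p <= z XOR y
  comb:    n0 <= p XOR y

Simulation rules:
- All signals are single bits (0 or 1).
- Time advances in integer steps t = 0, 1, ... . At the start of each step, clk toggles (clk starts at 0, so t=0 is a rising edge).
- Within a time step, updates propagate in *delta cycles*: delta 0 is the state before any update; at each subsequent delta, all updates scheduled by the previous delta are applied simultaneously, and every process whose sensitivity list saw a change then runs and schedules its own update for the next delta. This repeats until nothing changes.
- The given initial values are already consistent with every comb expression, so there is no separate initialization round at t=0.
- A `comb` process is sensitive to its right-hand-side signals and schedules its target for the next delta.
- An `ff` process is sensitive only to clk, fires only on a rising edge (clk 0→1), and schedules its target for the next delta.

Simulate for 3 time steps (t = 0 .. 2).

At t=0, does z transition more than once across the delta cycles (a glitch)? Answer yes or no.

t0.Δ0 y=0 p=0 r=1 n0=0 z=0 x=1 v=0 n1=1 u=1 clk=0
t0.Δ1 y=0 p=0 r=1 n0=0 z=0 x=1 v=0 n1=1 u=1 clk=1
t0.Δ2 y=0 p=0 r=0 n0=0 z=0 x=1 v=0 n1=1 u=1 clk=1
t0.Δ3 y=0 p=0 r=0 n0=0 z=1 x=1 v=0 n1=1 u=0 clk=1
t0.Δ4 y=0 p=1 r=0 n0=0 z=0 x=1 v=0 n1=1 u=0 clk=1
t0.Δ5 y=0 p=0 r=0 n0=1 z=0 x=1 v=0 n1=1 u=0 clk=1
t0.Δ6 y=0 p=0 r=0 n0=0 z=0 x=1 v=0 n1=1 u=0 clk=1
t1.Δ0 y=0 p=0 r=0 n0=0 z=0 x=1 v=0 n1=1 u=0 clk=1
t1.Δ1 y=0 p=0 r=0 n0=0 z=0 x=1 v=0 n1=1 u=0 clk=0
t2.Δ0 y=0 p=0 r=0 n0=0 z=0 x=1 v=0 n1=1 u=0 clk=0
t2.Δ1 y=0 p=0 r=0 n0=0 z=0 x=1 v=0 n1=1 u=0 clk=1

yes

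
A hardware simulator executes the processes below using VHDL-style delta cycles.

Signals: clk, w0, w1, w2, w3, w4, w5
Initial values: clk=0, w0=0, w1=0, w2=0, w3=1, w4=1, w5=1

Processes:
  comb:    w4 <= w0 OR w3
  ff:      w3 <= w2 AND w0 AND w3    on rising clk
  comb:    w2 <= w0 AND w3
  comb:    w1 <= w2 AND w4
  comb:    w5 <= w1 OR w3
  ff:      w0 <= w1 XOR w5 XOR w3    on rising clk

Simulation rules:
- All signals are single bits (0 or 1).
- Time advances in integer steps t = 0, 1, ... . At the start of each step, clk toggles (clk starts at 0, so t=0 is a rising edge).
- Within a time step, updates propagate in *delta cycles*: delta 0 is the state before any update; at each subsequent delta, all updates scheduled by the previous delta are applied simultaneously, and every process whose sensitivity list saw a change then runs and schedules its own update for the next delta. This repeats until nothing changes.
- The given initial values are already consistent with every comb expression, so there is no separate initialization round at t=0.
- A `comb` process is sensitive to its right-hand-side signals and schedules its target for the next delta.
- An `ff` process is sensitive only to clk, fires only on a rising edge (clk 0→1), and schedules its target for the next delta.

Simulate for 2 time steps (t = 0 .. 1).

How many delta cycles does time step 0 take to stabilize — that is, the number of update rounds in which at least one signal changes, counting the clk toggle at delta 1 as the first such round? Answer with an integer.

3

[bits: w5,clk,w3,w1,w4,w2,w0]
t=0: Δ0=1010100 Δ1=1110100 Δ2=1100100 Δ3=0100000 | 3Δ
t=1: Δ0=0100000 Δ1=0000000 | 1Δ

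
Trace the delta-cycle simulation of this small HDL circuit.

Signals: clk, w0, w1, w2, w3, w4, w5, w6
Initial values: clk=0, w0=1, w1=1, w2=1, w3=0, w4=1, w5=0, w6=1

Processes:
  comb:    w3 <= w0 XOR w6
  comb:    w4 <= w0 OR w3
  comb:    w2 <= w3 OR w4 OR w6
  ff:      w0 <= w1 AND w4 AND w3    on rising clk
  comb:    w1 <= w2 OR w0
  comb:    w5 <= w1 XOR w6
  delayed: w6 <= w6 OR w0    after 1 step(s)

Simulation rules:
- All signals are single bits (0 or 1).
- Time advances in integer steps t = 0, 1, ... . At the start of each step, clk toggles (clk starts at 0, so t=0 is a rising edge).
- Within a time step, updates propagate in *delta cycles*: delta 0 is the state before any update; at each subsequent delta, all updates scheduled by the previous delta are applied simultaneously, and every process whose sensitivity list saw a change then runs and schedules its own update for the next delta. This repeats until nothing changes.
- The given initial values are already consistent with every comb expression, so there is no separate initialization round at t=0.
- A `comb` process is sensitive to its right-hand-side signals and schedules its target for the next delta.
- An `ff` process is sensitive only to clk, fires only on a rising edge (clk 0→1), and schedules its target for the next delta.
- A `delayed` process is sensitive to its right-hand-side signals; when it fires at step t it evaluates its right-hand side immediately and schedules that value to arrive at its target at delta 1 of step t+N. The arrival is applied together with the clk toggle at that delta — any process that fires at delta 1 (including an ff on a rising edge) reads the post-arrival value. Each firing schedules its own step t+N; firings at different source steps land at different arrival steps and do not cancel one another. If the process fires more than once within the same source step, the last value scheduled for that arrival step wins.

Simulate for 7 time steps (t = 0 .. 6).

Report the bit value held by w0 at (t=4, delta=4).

0

t0.Δ0 w6=1 w3=0 w5=0 w1=1 w0=1 clk=0 w4=1 w2=1
t0.Δ1 w6=1 w3=0 w5=0 w1=1 w0=1 clk=1 w4=1 w2=1
t0.Δ2 w6=1 w3=0 w5=0 w1=1 w0=0 clk=1 w4=1 w2=1
t0.Δ3 w6=1 w3=1 w5=0 w1=1 w0=0 clk=1 w4=0 w2=1
t0.Δ4 w6=1 w3=1 w5=0 w1=1 w0=0 clk=1 w4=1 w2=1
t1.Δ0 w6=1 w3=1 w5=0 w1=1 w0=0 clk=1 w4=1 w2=1
t1.Δ1 w6=1 w3=1 w5=0 w1=1 w0=0 clk=0 w4=1 w2=1
t2.Δ0 w6=1 w3=1 w5=0 w1=1 w0=0 clk=0 w4=1 w2=1
t2.Δ1 w6=1 w3=1 w5=0 w1=1 w0=0 clk=1 w4=1 w2=1
t2.Δ2 w6=1 w3=1 w5=0 w1=1 w0=1 clk=1 w4=1 w2=1
t2.Δ3 w6=1 w3=0 w5=0 w1=1 w0=1 clk=1 w4=1 w2=1
t3.Δ0 w6=1 w3=0 w5=0 w1=1 w0=1 clk=1 w4=1 w2=1
t3.Δ1 w6=1 w3=0 w5=0 w1=1 w0=1 clk=0 w4=1 w2=1
t4.Δ0 w6=1 w3=0 w5=0 w1=1 w0=1 clk=0 w4=1 w2=1
t4.Δ1 w6=1 w3=0 w5=0 w1=1 w0=1 clk=1 w4=1 w2=1
t4.Δ2 w6=1 w3=0 w5=0 w1=1 w0=0 clk=1 w4=1 w2=1
t4.Δ3 w6=1 w3=1 w5=0 w1=1 w0=0 clk=1 w4=0 w2=1
t4.Δ4 w6=1 w3=1 w5=0 w1=1 w0=0 clk=1 w4=1 w2=1
t5.Δ0 w6=1 w3=1 w5=0 w1=1 w0=0 clk=1 w4=1 w2=1
t5.Δ1 w6=1 w3=1 w5=0 w1=1 w0=0 clk=0 w4=1 w2=1
t6.Δ0 w6=1 w3=1 w5=0 w1=1 w0=0 clk=0 w4=1 w2=1
t6.Δ1 w6=1 w3=1 w5=0 w1=1 w0=0 clk=1 w4=1 w2=1
t6.Δ2 w6=1 w3=1 w5=0 w1=1 w0=1 clk=1 w4=1 w2=1
t6.Δ3 w6=1 w3=0 w5=0 w1=1 w0=1 clk=1 w4=1 w2=1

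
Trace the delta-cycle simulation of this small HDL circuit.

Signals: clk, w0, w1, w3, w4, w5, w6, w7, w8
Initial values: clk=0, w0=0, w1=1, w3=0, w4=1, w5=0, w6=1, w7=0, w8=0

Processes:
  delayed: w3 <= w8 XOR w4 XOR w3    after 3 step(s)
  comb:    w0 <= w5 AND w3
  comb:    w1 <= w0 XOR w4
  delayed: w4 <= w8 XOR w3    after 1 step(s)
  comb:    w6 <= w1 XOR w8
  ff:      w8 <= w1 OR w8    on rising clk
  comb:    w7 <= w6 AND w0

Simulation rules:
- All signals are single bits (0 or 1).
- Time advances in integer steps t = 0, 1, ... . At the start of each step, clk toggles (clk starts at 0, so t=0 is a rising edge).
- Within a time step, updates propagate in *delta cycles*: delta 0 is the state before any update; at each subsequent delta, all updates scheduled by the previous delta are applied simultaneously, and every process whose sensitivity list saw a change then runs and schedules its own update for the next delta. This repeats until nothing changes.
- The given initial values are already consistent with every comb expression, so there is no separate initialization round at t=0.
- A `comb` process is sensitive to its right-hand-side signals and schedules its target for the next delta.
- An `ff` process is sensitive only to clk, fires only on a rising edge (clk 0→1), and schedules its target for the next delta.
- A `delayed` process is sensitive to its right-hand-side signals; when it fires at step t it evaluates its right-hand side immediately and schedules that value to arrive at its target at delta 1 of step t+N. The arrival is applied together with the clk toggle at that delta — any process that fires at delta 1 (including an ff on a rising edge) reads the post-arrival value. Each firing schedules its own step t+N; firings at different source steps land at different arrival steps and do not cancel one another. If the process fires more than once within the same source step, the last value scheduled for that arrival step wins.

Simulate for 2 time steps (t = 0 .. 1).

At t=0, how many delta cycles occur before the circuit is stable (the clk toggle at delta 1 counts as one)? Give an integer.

3

t=0 Δ0: w1=1 w7=0 w0=0 clk=0 w4=1 w8=0 w3=0 w6=1 w5=0
  Δ1: clk:0→1
  Δ2: w8:0→1
  Δ3: w6:1→0
  (3Δ to stable)
t=1 Δ0: w1=1 w7=0 w0=0 clk=1 w4=1 w8=1 w3=0 w6=0 w5=0
  Δ1: clk:1→0
  (1Δ to stable)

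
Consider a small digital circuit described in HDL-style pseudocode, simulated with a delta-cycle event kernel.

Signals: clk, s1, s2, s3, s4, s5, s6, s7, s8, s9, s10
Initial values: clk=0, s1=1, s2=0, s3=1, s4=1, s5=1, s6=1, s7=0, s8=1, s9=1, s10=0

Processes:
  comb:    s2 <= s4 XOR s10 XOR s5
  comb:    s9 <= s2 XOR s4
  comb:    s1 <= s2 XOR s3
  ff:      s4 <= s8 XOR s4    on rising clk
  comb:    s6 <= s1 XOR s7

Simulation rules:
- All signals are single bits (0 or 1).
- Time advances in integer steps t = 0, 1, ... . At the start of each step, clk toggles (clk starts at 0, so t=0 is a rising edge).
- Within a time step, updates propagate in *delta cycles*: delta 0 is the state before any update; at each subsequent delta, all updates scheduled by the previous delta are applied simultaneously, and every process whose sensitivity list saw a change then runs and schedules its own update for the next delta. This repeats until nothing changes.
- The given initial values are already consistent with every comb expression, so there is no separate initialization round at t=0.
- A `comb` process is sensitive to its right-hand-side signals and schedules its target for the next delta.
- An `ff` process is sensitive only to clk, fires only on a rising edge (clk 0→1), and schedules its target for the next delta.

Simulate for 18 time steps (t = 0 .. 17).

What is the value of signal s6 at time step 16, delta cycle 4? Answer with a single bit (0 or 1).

[bits: s8,s7,s3,s10,s5,s1,s4,s6,s9,s2,clk]
t=0: Δ0=10101111100 Δ1=10101111101 Δ2=10101101101 Δ3=10101101011 Δ4=10101001111 Δ5=10101000111 | 5Δ
t=1: Δ0=10101000111 Δ1=10101000110 | 1Δ
t=2: Δ0=10101000110 Δ1=10101000111 Δ2=10101010111 Δ3=10101010001 Δ4=10101110101 Δ5=10101111101 | 5Δ
t=3: Δ0=10101111101 Δ1=10101111100 | 1Δ
t=4: Δ0=10101111100 Δ1=10101111101 Δ2=10101101101 Δ3=10101101011 Δ4=10101001111 Δ5=10101000111 | 5Δ
t=5: Δ0=10101000111 Δ1=10101000110 | 1Δ
t=6: Δ0=10101000110 Δ1=10101000111 Δ2=10101010111 Δ3=10101010001 Δ4=10101110101 Δ5=10101111101 | 5Δ
t=7: Δ0=10101111101 Δ1=10101111100 | 1Δ
t=8: Δ0=10101111100 Δ1=10101111101 Δ2=10101101101 Δ3=10101101011 Δ4=10101001111 Δ5=10101000111 | 5Δ
t=9: Δ0=10101000111 Δ1=10101000110 | 1Δ
t=10: Δ0=10101000110 Δ1=10101000111 Δ2=10101010111 Δ3=10101010001 Δ4=10101110101 Δ5=10101111101 | 5Δ
t=11: Δ0=10101111101 Δ1=10101111100 | 1Δ
t=12: Δ0=10101111100 Δ1=10101111101 Δ2=10101101101 Δ3=10101101011 Δ4=10101001111 Δ5=10101000111 | 5Δ
t=13: Δ0=10101000111 Δ1=10101000110 | 1Δ
t=14: Δ0=10101000110 Δ1=10101000111 Δ2=10101010111 Δ3=10101010001 Δ4=10101110101 Δ5=10101111101 | 5Δ
t=15: Δ0=10101111101 Δ1=10101111100 | 1Δ
t=16: Δ0=10101111100 Δ1=10101111101 Δ2=10101101101 Δ3=10101101011 Δ4=10101001111 Δ5=10101000111 | 5Δ
t=17: Δ0=10101000111 Δ1=10101000110 | 1Δ

1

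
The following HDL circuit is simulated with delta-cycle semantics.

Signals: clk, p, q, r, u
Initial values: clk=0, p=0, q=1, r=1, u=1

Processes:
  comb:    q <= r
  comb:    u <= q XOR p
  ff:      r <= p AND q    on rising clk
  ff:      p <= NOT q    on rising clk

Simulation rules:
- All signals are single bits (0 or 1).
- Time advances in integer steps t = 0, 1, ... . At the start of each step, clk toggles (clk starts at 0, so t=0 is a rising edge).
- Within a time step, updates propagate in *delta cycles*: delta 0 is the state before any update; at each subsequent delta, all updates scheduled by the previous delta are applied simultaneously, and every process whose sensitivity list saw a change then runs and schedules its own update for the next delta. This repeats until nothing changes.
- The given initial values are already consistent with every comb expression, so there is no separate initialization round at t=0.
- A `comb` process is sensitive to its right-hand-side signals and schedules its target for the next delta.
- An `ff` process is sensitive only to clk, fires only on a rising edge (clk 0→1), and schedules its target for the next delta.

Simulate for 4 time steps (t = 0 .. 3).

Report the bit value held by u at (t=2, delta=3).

1

t0.Δ0 clk=0 u=1 p=0 r=1 q=1
t0.Δ1 clk=1 u=1 p=0 r=1 q=1
t0.Δ2 clk=1 u=1 p=0 r=0 q=1
t0.Δ3 clk=1 u=1 p=0 r=0 q=0
t0.Δ4 clk=1 u=0 p=0 r=0 q=0
t1.Δ0 clk=1 u=0 p=0 r=0 q=0
t1.Δ1 clk=0 u=0 p=0 r=0 q=0
t2.Δ0 clk=0 u=0 p=0 r=0 q=0
t2.Δ1 clk=1 u=0 p=0 r=0 q=0
t2.Δ2 clk=1 u=0 p=1 r=0 q=0
t2.Δ3 clk=1 u=1 p=1 r=0 q=0
t3.Δ0 clk=1 u=1 p=1 r=0 q=0
t3.Δ1 clk=0 u=1 p=1 r=0 q=0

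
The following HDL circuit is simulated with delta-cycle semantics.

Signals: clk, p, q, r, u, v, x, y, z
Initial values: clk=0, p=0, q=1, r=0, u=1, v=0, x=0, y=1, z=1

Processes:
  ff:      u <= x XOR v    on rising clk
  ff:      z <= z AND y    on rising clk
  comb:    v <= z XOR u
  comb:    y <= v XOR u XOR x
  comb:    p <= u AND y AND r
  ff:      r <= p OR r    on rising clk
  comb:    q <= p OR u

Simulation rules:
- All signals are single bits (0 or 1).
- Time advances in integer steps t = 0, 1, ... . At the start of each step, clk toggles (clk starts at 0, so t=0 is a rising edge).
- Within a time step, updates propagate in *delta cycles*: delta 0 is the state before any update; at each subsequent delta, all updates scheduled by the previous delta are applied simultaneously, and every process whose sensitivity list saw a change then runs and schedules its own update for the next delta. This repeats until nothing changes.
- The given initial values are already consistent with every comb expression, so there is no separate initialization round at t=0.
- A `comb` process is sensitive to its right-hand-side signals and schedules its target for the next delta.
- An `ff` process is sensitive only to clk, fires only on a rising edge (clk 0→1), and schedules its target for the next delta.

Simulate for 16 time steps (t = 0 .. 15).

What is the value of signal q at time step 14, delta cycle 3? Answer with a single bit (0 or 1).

[bits: v,q,r,z,y,x,p,u,clk]
t=0: Δ0=010110010 Δ1=010110011 Δ2=010110001 Δ3=100100001 Δ4=100110001 | 4Δ
t=1: Δ0=100110001 Δ1=100110000 | 1Δ
t=2: Δ0=100110000 Δ1=100110001 Δ2=100110011 Δ3=010100011 Δ4=010110011 | 4Δ
t=3: Δ0=010110011 Δ1=010110010 | 1Δ
t=4: Δ0=010110010 Δ1=010110011 Δ2=010110001 Δ3=100100001 Δ4=100110001 | 4Δ
t=5: Δ0=100110001 Δ1=100110000 | 1Δ
t=6: Δ0=100110000 Δ1=100110001 Δ2=100110011 Δ3=010100011 Δ4=010110011 | 4Δ
t=7: Δ0=010110011 Δ1=010110010 | 1Δ
t=8: Δ0=010110010 Δ1=010110011 Δ2=010110001 Δ3=100100001 Δ4=100110001 | 4Δ
t=9: Δ0=100110001 Δ1=100110000 | 1Δ
t=10: Δ0=100110000 Δ1=100110001 Δ2=100110011 Δ3=010100011 Δ4=010110011 | 4Δ
t=11: Δ0=010110011 Δ1=010110010 | 1Δ
t=12: Δ0=010110010 Δ1=010110011 Δ2=010110001 Δ3=100100001 Δ4=100110001 | 4Δ
t=13: Δ0=100110001 Δ1=100110000 | 1Δ
t=14: Δ0=100110000 Δ1=100110001 Δ2=100110011 Δ3=010100011 Δ4=010110011 | 4Δ
t=15: Δ0=010110011 Δ1=010110010 | 1Δ

1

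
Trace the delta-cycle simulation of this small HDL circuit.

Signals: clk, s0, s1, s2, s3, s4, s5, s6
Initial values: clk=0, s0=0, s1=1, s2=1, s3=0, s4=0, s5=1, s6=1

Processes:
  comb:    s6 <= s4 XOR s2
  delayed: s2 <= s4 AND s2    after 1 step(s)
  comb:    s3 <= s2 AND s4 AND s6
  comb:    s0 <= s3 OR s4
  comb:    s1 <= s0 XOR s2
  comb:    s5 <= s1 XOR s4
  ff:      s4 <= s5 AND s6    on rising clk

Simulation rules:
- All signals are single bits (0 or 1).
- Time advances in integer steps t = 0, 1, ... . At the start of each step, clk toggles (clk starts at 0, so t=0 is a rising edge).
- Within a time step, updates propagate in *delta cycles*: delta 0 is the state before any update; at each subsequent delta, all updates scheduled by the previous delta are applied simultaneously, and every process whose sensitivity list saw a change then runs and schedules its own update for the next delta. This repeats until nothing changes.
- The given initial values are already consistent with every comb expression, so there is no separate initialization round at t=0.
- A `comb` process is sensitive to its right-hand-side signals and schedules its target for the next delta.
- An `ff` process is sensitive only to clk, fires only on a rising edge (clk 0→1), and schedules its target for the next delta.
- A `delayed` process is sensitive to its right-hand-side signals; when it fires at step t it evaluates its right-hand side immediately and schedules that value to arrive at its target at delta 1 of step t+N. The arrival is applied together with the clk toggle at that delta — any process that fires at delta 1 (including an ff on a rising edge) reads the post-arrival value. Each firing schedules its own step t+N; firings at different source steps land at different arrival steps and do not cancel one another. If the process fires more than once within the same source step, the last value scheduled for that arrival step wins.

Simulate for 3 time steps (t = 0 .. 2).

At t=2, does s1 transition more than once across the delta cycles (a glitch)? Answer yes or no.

t0.Δ0 s5=1 clk=0 s1=1 s6=1 s4=0 s3=0 s2=1 s0=0
t0.Δ1 s5=1 clk=1 s1=1 s6=1 s4=0 s3=0 s2=1 s0=0
t0.Δ2 s5=1 clk=1 s1=1 s6=1 s4=1 s3=0 s2=1 s0=0
t0.Δ3 s5=0 clk=1 s1=1 s6=0 s4=1 s3=1 s2=1 s0=1
t0.Δ4 s5=0 clk=1 s1=0 s6=0 s4=1 s3=0 s2=1 s0=1
t0.Δ5 s5=1 clk=1 s1=0 s6=0 s4=1 s3=0 s2=1 s0=1
t1.Δ0 s5=1 clk=1 s1=0 s6=0 s4=1 s3=0 s2=1 s0=1
t1.Δ1 s5=1 clk=0 s1=0 s6=0 s4=1 s3=0 s2=1 s0=1
t2.Δ0 s5=1 clk=0 s1=0 s6=0 s4=1 s3=0 s2=1 s0=1
t2.Δ1 s5=1 clk=1 s1=0 s6=0 s4=1 s3=0 s2=1 s0=1
t2.Δ2 s5=1 clk=1 s1=0 s6=0 s4=0 s3=0 s2=1 s0=1
t2.Δ3 s5=0 clk=1 s1=0 s6=1 s4=0 s3=0 s2=1 s0=0
t2.Δ4 s5=0 clk=1 s1=1 s6=1 s4=0 s3=0 s2=1 s0=0
t2.Δ5 s5=1 clk=1 s1=1 s6=1 s4=0 s3=0 s2=1 s0=0

no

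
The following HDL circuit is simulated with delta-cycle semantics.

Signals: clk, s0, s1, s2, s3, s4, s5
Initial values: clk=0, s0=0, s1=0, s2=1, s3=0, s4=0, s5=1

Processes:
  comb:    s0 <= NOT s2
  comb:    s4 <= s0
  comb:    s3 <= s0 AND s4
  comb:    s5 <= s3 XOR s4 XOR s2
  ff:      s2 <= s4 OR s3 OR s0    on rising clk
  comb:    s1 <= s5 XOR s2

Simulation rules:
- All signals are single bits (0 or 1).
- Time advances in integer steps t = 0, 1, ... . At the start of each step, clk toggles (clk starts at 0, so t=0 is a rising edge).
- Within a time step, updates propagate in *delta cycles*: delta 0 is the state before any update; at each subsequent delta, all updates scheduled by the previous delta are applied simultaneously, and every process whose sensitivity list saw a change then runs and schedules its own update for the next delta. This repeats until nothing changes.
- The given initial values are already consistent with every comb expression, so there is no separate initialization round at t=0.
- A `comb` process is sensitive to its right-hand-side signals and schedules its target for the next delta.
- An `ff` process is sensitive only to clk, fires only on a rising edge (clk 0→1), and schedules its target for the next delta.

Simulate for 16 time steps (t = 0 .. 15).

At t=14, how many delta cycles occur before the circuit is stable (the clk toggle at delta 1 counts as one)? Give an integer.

4

t=0 Δ0: s4=0 clk=0 s5=1 s0=0 s1=0 s3=0 s2=1
  Δ1: clk:0→1
  Δ2: s2:1→0
  Δ3: s5:1→0, s0:0→1, s1:0→1
  Δ4: s4:0→1, s1:1→0
  Δ5: s5:0→1, s3:0→1
  Δ6: s5:1→0, s1:0→1
  Δ7: s1:1→0
  (7Δ to stable)
t=1 Δ0: s4=1 clk=1 s5=0 s0=1 s1=0 s3=1 s2=0
  Δ1: clk:1→0
  (1Δ to stable)
t=2 Δ0: s4=1 clk=0 s5=0 s0=1 s1=0 s3=1 s2=0
  Δ1: clk:0→1
  Δ2: s2:0→1
  Δ3: s5:0→1, s0:1→0, s1:0→1
  Δ4: s4:1→0, s1:1→0, s3:1→0
  (4Δ to stable)
t=3 Δ0: s4=0 clk=1 s5=1 s0=0 s1=0 s3=0 s2=1
  Δ1: clk:1→0
  (1Δ to stable)
t=4 Δ0: s4=0 clk=0 s5=1 s0=0 s1=0 s3=0 s2=1
  Δ1: clk:0→1
  Δ2: s2:1→0
  Δ3: s5:1→0, s0:0→1, s1:0→1
  Δ4: s4:0→1, s1:1→0
  Δ5: s5:0→1, s3:0→1
  Δ6: s5:1→0, s1:0→1
  Δ7: s1:1→0
  (7Δ to stable)
t=5 Δ0: s4=1 clk=1 s5=0 s0=1 s1=0 s3=1 s2=0
  Δ1: clk:1→0
  (1Δ to stable)
t=6 Δ0: s4=1 clk=0 s5=0 s0=1 s1=0 s3=1 s2=0
  Δ1: clk:0→1
  Δ2: s2:0→1
  Δ3: s5:0→1, s0:1→0, s1:0→1
  Δ4: s4:1→0, s1:1→0, s3:1→0
  (4Δ to stable)
t=7 Δ0: s4=0 clk=1 s5=1 s0=0 s1=0 s3=0 s2=1
  Δ1: clk:1→0
  (1Δ to stable)
t=8 Δ0: s4=0 clk=0 s5=1 s0=0 s1=0 s3=0 s2=1
  Δ1: clk:0→1
  Δ2: s2:1→0
  Δ3: s5:1→0, s0:0→1, s1:0→1
  Δ4: s4:0→1, s1:1→0
  Δ5: s5:0→1, s3:0→1
  Δ6: s5:1→0, s1:0→1
  Δ7: s1:1→0
  (7Δ to stable)
t=9 Δ0: s4=1 clk=1 s5=0 s0=1 s1=0 s3=1 s2=0
  Δ1: clk:1→0
  (1Δ to stable)
t=10 Δ0: s4=1 clk=0 s5=0 s0=1 s1=0 s3=1 s2=0
  Δ1: clk:0→1
  Δ2: s2:0→1
  Δ3: s5:0→1, s0:1→0, s1:0→1
  Δ4: s4:1→0, s1:1→0, s3:1→0
  (4Δ to stable)
t=11 Δ0: s4=0 clk=1 s5=1 s0=0 s1=0 s3=0 s2=1
  Δ1: clk:1→0
  (1Δ to stable)
t=12 Δ0: s4=0 clk=0 s5=1 s0=0 s1=0 s3=0 s2=1
  Δ1: clk:0→1
  Δ2: s2:1→0
  Δ3: s5:1→0, s0:0→1, s1:0→1
  Δ4: s4:0→1, s1:1→0
  Δ5: s5:0→1, s3:0→1
  Δ6: s5:1→0, s1:0→1
  Δ7: s1:1→0
  (7Δ to stable)
t=13 Δ0: s4=1 clk=1 s5=0 s0=1 s1=0 s3=1 s2=0
  Δ1: clk:1→0
  (1Δ to stable)
t=14 Δ0: s4=1 clk=0 s5=0 s0=1 s1=0 s3=1 s2=0
  Δ1: clk:0→1
  Δ2: s2:0→1
  Δ3: s5:0→1, s0:1→0, s1:0→1
  Δ4: s4:1→0, s1:1→0, s3:1→0
  (4Δ to stable)
t=15 Δ0: s4=0 clk=1 s5=1 s0=0 s1=0 s3=0 s2=1
  Δ1: clk:1→0
  (1Δ to stable)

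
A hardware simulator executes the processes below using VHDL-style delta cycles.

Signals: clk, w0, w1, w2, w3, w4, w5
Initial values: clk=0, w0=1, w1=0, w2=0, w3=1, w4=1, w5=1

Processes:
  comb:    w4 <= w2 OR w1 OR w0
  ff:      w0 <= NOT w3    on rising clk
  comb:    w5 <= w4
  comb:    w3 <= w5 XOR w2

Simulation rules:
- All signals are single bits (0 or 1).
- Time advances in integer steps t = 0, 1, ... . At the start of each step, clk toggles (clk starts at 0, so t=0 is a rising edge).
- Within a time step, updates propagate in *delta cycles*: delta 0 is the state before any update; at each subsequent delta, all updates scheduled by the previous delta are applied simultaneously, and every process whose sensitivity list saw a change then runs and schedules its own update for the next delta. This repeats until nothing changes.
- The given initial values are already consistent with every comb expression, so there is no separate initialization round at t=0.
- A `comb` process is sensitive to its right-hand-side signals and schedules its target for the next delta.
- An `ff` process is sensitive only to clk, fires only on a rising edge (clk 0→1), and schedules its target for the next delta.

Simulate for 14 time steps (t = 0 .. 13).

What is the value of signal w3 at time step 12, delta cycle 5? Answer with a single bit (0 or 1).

t0.Δ0 clk=0 w5=1 w4=1 w1=0 w3=1 w2=0 w0=1
t0.Δ1 clk=1 w5=1 w4=1 w1=0 w3=1 w2=0 w0=1
t0.Δ2 clk=1 w5=1 w4=1 w1=0 w3=1 w2=0 w0=0
t0.Δ3 clk=1 w5=1 w4=0 w1=0 w3=1 w2=0 w0=0
t0.Δ4 clk=1 w5=0 w4=0 w1=0 w3=1 w2=0 w0=0
t0.Δ5 clk=1 w5=0 w4=0 w1=0 w3=0 w2=0 w0=0
t1.Δ0 clk=1 w5=0 w4=0 w1=0 w3=0 w2=0 w0=0
t1.Δ1 clk=0 w5=0 w4=0 w1=0 w3=0 w2=0 w0=0
t2.Δ0 clk=0 w5=0 w4=0 w1=0 w3=0 w2=0 w0=0
t2.Δ1 clk=1 w5=0 w4=0 w1=0 w3=0 w2=0 w0=0
t2.Δ2 clk=1 w5=0 w4=0 w1=0 w3=0 w2=0 w0=1
t2.Δ3 clk=1 w5=0 w4=1 w1=0 w3=0 w2=0 w0=1
t2.Δ4 clk=1 w5=1 w4=1 w1=0 w3=0 w2=0 w0=1
t2.Δ5 clk=1 w5=1 w4=1 w1=0 w3=1 w2=0 w0=1
t3.Δ0 clk=1 w5=1 w4=1 w1=0 w3=1 w2=0 w0=1
t3.Δ1 clk=0 w5=1 w4=1 w1=0 w3=1 w2=0 w0=1
t4.Δ0 clk=0 w5=1 w4=1 w1=0 w3=1 w2=0 w0=1
t4.Δ1 clk=1 w5=1 w4=1 w1=0 w3=1 w2=0 w0=1
t4.Δ2 clk=1 w5=1 w4=1 w1=0 w3=1 w2=0 w0=0
t4.Δ3 clk=1 w5=1 w4=0 w1=0 w3=1 w2=0 w0=0
t4.Δ4 clk=1 w5=0 w4=0 w1=0 w3=1 w2=0 w0=0
t4.Δ5 clk=1 w5=0 w4=0 w1=0 w3=0 w2=0 w0=0
t5.Δ0 clk=1 w5=0 w4=0 w1=0 w3=0 w2=0 w0=0
t5.Δ1 clk=0 w5=0 w4=0 w1=0 w3=0 w2=0 w0=0
t6.Δ0 clk=0 w5=0 w4=0 w1=0 w3=0 w2=0 w0=0
t6.Δ1 clk=1 w5=0 w4=0 w1=0 w3=0 w2=0 w0=0
t6.Δ2 clk=1 w5=0 w4=0 w1=0 w3=0 w2=0 w0=1
t6.Δ3 clk=1 w5=0 w4=1 w1=0 w3=0 w2=0 w0=1
t6.Δ4 clk=1 w5=1 w4=1 w1=0 w3=0 w2=0 w0=1
t6.Δ5 clk=1 w5=1 w4=1 w1=0 w3=1 w2=0 w0=1
t7.Δ0 clk=1 w5=1 w4=1 w1=0 w3=1 w2=0 w0=1
t7.Δ1 clk=0 w5=1 w4=1 w1=0 w3=1 w2=0 w0=1
t8.Δ0 clk=0 w5=1 w4=1 w1=0 w3=1 w2=0 w0=1
t8.Δ1 clk=1 w5=1 w4=1 w1=0 w3=1 w2=0 w0=1
t8.Δ2 clk=1 w5=1 w4=1 w1=0 w3=1 w2=0 w0=0
t8.Δ3 clk=1 w5=1 w4=0 w1=0 w3=1 w2=0 w0=0
t8.Δ4 clk=1 w5=0 w4=0 w1=0 w3=1 w2=0 w0=0
t8.Δ5 clk=1 w5=0 w4=0 w1=0 w3=0 w2=0 w0=0
t9.Δ0 clk=1 w5=0 w4=0 w1=0 w3=0 w2=0 w0=0
t9.Δ1 clk=0 w5=0 w4=0 w1=0 w3=0 w2=0 w0=0
t10.Δ0 clk=0 w5=0 w4=0 w1=0 w3=0 w2=0 w0=0
t10.Δ1 clk=1 w5=0 w4=0 w1=0 w3=0 w2=0 w0=0
t10.Δ2 clk=1 w5=0 w4=0 w1=0 w3=0 w2=0 w0=1
t10.Δ3 clk=1 w5=0 w4=1 w1=0 w3=0 w2=0 w0=1
t10.Δ4 clk=1 w5=1 w4=1 w1=0 w3=0 w2=0 w0=1
t10.Δ5 clk=1 w5=1 w4=1 w1=0 w3=1 w2=0 w0=1
t11.Δ0 clk=1 w5=1 w4=1 w1=0 w3=1 w2=0 w0=1
t11.Δ1 clk=0 w5=1 w4=1 w1=0 w3=1 w2=0 w0=1
t12.Δ0 clk=0 w5=1 w4=1 w1=0 w3=1 w2=0 w0=1
t12.Δ1 clk=1 w5=1 w4=1 w1=0 w3=1 w2=0 w0=1
t12.Δ2 clk=1 w5=1 w4=1 w1=0 w3=1 w2=0 w0=0
t12.Δ3 clk=1 w5=1 w4=0 w1=0 w3=1 w2=0 w0=0
t12.Δ4 clk=1 w5=0 w4=0 w1=0 w3=1 w2=0 w0=0
t12.Δ5 clk=1 w5=0 w4=0 w1=0 w3=0 w2=0 w0=0
t13.Δ0 clk=1 w5=0 w4=0 w1=0 w3=0 w2=0 w0=0
t13.Δ1 clk=0 w5=0 w4=0 w1=0 w3=0 w2=0 w0=0

0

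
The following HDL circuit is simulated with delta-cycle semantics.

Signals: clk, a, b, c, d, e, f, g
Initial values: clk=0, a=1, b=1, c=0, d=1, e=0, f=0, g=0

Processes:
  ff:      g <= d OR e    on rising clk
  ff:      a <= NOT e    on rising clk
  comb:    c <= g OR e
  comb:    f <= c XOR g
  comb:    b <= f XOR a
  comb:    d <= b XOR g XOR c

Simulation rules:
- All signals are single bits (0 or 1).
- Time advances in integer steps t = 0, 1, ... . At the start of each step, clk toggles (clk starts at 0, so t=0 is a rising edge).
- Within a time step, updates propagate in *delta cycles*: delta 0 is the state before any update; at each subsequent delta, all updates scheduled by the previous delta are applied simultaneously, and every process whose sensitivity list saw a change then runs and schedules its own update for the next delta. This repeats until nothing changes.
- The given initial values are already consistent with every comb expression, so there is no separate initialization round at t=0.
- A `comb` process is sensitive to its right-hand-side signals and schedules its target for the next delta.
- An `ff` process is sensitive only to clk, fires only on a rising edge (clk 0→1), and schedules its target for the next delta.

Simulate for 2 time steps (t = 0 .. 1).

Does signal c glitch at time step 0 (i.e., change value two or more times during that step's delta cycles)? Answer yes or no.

[bits: clk,a,d,b,f,e,g,c]
t=0: Δ0=01110000 Δ1=11110000 Δ2=11110010 Δ3=11011011 Δ4=11100011 Δ5=11010011 Δ6=11110011 | 6Δ
t=1: Δ0=11110011 Δ1=01110011 | 1Δ

no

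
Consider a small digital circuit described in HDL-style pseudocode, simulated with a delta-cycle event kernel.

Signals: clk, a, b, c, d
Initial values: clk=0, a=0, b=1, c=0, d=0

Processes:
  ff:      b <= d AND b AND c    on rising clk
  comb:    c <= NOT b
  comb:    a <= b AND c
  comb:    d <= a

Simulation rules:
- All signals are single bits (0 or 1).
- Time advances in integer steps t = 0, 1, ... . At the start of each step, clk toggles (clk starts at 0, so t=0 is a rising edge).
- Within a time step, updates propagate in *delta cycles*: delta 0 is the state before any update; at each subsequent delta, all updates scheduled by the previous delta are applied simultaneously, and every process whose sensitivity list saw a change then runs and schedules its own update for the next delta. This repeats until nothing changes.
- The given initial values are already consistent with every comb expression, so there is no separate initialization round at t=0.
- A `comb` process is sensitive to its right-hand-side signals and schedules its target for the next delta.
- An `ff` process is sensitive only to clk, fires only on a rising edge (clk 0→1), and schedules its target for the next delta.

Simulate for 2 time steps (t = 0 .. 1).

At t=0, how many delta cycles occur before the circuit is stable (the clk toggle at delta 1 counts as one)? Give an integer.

3

t=0 Δ0: a=0 b=1 c=0 d=0 clk=0
  Δ1: clk:0→1
  Δ2: b:1→0
  Δ3: c:0→1
  (3Δ to stable)
t=1 Δ0: a=0 b=0 c=1 d=0 clk=1
  Δ1: clk:1→0
  (1Δ to stable)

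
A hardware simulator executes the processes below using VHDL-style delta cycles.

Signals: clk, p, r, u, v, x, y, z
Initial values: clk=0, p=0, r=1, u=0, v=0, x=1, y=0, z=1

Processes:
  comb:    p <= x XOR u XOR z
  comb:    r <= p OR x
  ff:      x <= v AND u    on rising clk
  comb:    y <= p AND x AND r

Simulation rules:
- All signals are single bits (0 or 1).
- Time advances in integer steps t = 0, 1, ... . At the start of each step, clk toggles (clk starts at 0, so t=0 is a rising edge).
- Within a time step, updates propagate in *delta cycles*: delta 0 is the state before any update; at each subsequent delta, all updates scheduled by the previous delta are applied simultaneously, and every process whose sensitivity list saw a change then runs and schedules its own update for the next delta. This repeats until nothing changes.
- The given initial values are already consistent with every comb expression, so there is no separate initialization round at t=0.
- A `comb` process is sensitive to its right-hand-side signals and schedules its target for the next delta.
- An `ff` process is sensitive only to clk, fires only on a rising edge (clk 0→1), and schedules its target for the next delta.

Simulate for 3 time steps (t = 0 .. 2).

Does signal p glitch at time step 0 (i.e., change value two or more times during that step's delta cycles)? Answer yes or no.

[bits: r,z,x,p,v,clk,y,u]
t=0: Δ0=11100000 Δ1=11100100 Δ2=11000100 Δ3=01010100 Δ4=11010100 | 4Δ
t=1: Δ0=11010100 Δ1=11010000 | 1Δ
t=2: Δ0=11010000 Δ1=11010100 | 1Δ

no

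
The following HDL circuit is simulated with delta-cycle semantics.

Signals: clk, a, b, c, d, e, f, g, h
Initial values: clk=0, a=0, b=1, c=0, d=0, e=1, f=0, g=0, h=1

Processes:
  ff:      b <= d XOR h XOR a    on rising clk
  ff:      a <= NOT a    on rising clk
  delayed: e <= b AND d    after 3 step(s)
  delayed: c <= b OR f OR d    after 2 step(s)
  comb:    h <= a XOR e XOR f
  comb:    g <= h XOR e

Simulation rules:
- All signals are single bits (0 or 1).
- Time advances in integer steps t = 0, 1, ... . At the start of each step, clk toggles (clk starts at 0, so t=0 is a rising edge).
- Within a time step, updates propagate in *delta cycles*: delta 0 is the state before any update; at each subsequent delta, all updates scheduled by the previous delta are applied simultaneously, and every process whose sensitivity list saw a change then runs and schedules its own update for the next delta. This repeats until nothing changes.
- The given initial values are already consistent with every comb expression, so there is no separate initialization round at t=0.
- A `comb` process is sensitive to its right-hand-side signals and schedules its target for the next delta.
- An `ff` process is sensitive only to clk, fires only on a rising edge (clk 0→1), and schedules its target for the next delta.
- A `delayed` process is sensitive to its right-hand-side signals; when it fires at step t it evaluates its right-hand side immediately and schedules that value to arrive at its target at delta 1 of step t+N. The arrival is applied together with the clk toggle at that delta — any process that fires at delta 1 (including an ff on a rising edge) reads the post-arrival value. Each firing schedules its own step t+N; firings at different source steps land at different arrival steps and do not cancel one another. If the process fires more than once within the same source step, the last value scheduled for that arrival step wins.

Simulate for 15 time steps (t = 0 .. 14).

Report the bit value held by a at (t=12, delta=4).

[bits: e,g,c,clk,b,d,f,a,h]
t=0: Δ0=100010001 Δ1=100110001 Δ2=100110011 Δ3=100110010 Δ4=110110010 | 4Δ
t=1: Δ0=110110010 Δ1=110010010 | 1Δ
t=2: Δ0=110010010 Δ1=110110010 Δ2=110110000 Δ3=110110001 Δ4=100110001 | 4Δ
t=3: Δ0=100110001 Δ1=100010001 | 1Δ
t=4: Δ0=100010001 Δ1=100110001 Δ2=100110011 Δ3=100110010 Δ4=110110010 | 4Δ
t=5: Δ0=110110010 Δ1=110010010 | 1Δ
t=6: Δ0=110010010 Δ1=110110010 Δ2=110110000 Δ3=110110001 Δ4=100110001 | 4Δ
t=7: Δ0=100110001 Δ1=100010001 | 1Δ
t=8: Δ0=100010001 Δ1=100110001 Δ2=100110011 Δ3=100110010 Δ4=110110010 | 4Δ
t=9: Δ0=110110010 Δ1=110010010 | 1Δ
t=10: Δ0=110010010 Δ1=110110010 Δ2=110110000 Δ3=110110001 Δ4=100110001 | 4Δ
t=11: Δ0=100110001 Δ1=100010001 | 1Δ
t=12: Δ0=100010001 Δ1=100110001 Δ2=100110011 Δ3=100110010 Δ4=110110010 | 4Δ
t=13: Δ0=110110010 Δ1=110010010 | 1Δ
t=14: Δ0=110010010 Δ1=110110010 Δ2=110110000 Δ3=110110001 Δ4=100110001 | 4Δ

1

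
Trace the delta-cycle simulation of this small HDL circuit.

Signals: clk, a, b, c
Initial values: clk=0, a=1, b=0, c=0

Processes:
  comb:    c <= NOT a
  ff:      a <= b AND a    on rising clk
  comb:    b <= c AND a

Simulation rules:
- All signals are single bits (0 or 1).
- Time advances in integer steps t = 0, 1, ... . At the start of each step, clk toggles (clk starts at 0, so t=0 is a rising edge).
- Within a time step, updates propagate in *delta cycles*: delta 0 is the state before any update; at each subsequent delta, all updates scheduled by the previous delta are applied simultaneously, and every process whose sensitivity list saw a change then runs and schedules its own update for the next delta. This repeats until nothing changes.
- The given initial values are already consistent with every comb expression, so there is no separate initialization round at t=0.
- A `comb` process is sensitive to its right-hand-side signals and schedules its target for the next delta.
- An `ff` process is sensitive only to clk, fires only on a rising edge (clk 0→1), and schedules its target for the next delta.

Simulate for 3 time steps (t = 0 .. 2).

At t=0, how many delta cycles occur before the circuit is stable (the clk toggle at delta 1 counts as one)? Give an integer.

3

t=0 Δ0: b=0 a=1 clk=0 c=0
  Δ1: clk:0→1
  Δ2: a:1→0
  Δ3: c:0→1
  (3Δ to stable)
t=1 Δ0: b=0 a=0 clk=1 c=1
  Δ1: clk:1→0
  (1Δ to stable)
t=2 Δ0: b=0 a=0 clk=0 c=1
  Δ1: clk:0→1
  (1Δ to stable)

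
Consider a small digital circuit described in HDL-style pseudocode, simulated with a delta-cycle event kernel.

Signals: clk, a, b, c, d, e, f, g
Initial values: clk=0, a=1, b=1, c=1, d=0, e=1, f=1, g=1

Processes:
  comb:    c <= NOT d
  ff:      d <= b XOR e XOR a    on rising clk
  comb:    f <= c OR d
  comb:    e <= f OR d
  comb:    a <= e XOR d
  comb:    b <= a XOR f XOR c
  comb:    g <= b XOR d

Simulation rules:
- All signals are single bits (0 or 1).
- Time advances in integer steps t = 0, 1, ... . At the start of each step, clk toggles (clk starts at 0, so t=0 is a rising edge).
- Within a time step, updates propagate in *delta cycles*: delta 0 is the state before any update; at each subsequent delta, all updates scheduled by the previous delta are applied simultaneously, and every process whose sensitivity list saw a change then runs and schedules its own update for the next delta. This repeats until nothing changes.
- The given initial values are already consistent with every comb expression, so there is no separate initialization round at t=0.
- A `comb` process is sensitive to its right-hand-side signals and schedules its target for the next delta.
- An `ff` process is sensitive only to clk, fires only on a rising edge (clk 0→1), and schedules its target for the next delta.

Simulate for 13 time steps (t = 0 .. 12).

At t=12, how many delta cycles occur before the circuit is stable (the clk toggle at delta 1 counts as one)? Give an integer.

3

t0.Δ0 b=1 c=1 a=1 f=1 d=0 g=1 clk=0 e=1
t0.Δ1 b=1 c=1 a=1 f=1 d=0 g=1 clk=1 e=1
t0.Δ2 b=1 c=1 a=1 f=1 d=1 g=1 clk=1 e=1
t0.Δ3 b=1 c=0 a=0 f=1 d=1 g=0 clk=1 e=1
t1.Δ0 b=1 c=0 a=0 f=1 d=1 g=0 clk=1 e=1
t1.Δ1 b=1 c=0 a=0 f=1 d=1 g=0 clk=0 e=1
t2.Δ0 b=1 c=0 a=0 f=1 d=1 g=0 clk=0 e=1
t2.Δ1 b=1 c=0 a=0 f=1 d=1 g=0 clk=1 e=1
t2.Δ2 b=1 c=0 a=0 f=1 d=0 g=0 clk=1 e=1
t2.Δ3 b=1 c=1 a=1 f=0 d=0 g=1 clk=1 e=1
t2.Δ4 b=0 c=1 a=1 f=1 d=0 g=1 clk=1 e=0
t2.Δ5 b=1 c=1 a=0 f=1 d=0 g=0 clk=1 e=1
t2.Δ6 b=0 c=1 a=1 f=1 d=0 g=1 clk=1 e=1
t2.Δ7 b=1 c=1 a=1 f=1 d=0 g=0 clk=1 e=1
t2.Δ8 b=1 c=1 a=1 f=1 d=0 g=1 clk=1 e=1
t3.Δ0 b=1 c=1 a=1 f=1 d=0 g=1 clk=1 e=1
t3.Δ1 b=1 c=1 a=1 f=1 d=0 g=1 clk=0 e=1
t4.Δ0 b=1 c=1 a=1 f=1 d=0 g=1 clk=0 e=1
t4.Δ1 b=1 c=1 a=1 f=1 d=0 g=1 clk=1 e=1
t4.Δ2 b=1 c=1 a=1 f=1 d=1 g=1 clk=1 e=1
t4.Δ3 b=1 c=0 a=0 f=1 d=1 g=0 clk=1 e=1
t5.Δ0 b=1 c=0 a=0 f=1 d=1 g=0 clk=1 e=1
t5.Δ1 b=1 c=0 a=0 f=1 d=1 g=0 clk=0 e=1
t6.Δ0 b=1 c=0 a=0 f=1 d=1 g=0 clk=0 e=1
t6.Δ1 b=1 c=0 a=0 f=1 d=1 g=0 clk=1 e=1
t6.Δ2 b=1 c=0 a=0 f=1 d=0 g=0 clk=1 e=1
t6.Δ3 b=1 c=1 a=1 f=0 d=0 g=1 clk=1 e=1
t6.Δ4 b=0 c=1 a=1 f=1 d=0 g=1 clk=1 e=0
t6.Δ5 b=1 c=1 a=0 f=1 d=0 g=0 clk=1 e=1
t6.Δ6 b=0 c=1 a=1 f=1 d=0 g=1 clk=1 e=1
t6.Δ7 b=1 c=1 a=1 f=1 d=0 g=0 clk=1 e=1
t6.Δ8 b=1 c=1 a=1 f=1 d=0 g=1 clk=1 e=1
t7.Δ0 b=1 c=1 a=1 f=1 d=0 g=1 clk=1 e=1
t7.Δ1 b=1 c=1 a=1 f=1 d=0 g=1 clk=0 e=1
t8.Δ0 b=1 c=1 a=1 f=1 d=0 g=1 clk=0 e=1
t8.Δ1 b=1 c=1 a=1 f=1 d=0 g=1 clk=1 e=1
t8.Δ2 b=1 c=1 a=1 f=1 d=1 g=1 clk=1 e=1
t8.Δ3 b=1 c=0 a=0 f=1 d=1 g=0 clk=1 e=1
t9.Δ0 b=1 c=0 a=0 f=1 d=1 g=0 clk=1 e=1
t9.Δ1 b=1 c=0 a=0 f=1 d=1 g=0 clk=0 e=1
t10.Δ0 b=1 c=0 a=0 f=1 d=1 g=0 clk=0 e=1
t10.Δ1 b=1 c=0 a=0 f=1 d=1 g=0 clk=1 e=1
t10.Δ2 b=1 c=0 a=0 f=1 d=0 g=0 clk=1 e=1
t10.Δ3 b=1 c=1 a=1 f=0 d=0 g=1 clk=1 e=1
t10.Δ4 b=0 c=1 a=1 f=1 d=0 g=1 clk=1 e=0
t10.Δ5 b=1 c=1 a=0 f=1 d=0 g=0 clk=1 e=1
t10.Δ6 b=0 c=1 a=1 f=1 d=0 g=1 clk=1 e=1
t10.Δ7 b=1 c=1 a=1 f=1 d=0 g=0 clk=1 e=1
t10.Δ8 b=1 c=1 a=1 f=1 d=0 g=1 clk=1 e=1
t11.Δ0 b=1 c=1 a=1 f=1 d=0 g=1 clk=1 e=1
t11.Δ1 b=1 c=1 a=1 f=1 d=0 g=1 clk=0 e=1
t12.Δ0 b=1 c=1 a=1 f=1 d=0 g=1 clk=0 e=1
t12.Δ1 b=1 c=1 a=1 f=1 d=0 g=1 clk=1 e=1
t12.Δ2 b=1 c=1 a=1 f=1 d=1 g=1 clk=1 e=1
t12.Δ3 b=1 c=0 a=0 f=1 d=1 g=0 clk=1 e=1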